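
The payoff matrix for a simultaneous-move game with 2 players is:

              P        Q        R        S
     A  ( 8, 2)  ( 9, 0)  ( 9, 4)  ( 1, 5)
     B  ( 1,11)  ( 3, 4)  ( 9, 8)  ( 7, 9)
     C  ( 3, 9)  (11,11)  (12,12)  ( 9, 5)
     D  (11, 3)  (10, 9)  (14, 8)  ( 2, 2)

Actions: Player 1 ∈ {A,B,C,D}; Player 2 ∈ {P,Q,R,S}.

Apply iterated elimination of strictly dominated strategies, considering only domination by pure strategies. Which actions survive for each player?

P1 drop A (D beats it: P:11>8 Q:10>9 R:14>9 S:2>1)
P1 drop B (C beats it: P:3>1 Q:11>3 R:12>9 S:9>7)
P2 drop P (Q beats it: C:11>9 D:9>3)
P2 drop S (Q beats it: C:11>5 D:9>2)
P1→{C,D} P2→{Q,R}

Survivors P1:{C,D} P2:{Q,R}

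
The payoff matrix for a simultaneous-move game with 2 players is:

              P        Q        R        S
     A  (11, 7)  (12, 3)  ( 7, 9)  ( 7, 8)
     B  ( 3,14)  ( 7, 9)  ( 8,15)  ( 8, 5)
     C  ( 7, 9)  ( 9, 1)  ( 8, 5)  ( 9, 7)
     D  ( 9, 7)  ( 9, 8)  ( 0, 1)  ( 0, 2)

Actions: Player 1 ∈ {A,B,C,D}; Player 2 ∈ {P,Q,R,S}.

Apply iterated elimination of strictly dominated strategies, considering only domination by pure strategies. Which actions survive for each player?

IESDS → P1:{A,B,C} P2:{P,R,S}

P1 drop D (A beats it: P:11>9 Q:12>9 R:7>0 S:7>0)
P2 drop Q (P beats it: A:7>3 B:14>9 C:9>1)
P1→{A,B,C} P2→{P,R,S}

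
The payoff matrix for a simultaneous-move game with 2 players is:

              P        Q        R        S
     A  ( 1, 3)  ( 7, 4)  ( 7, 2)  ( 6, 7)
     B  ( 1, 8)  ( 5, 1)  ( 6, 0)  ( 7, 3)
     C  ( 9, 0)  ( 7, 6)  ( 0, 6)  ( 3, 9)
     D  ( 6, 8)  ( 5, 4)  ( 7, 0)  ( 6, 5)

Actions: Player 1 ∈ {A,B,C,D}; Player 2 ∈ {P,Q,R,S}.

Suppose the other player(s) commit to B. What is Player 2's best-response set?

u_2(P vs B) = 8
u_2(Q vs B) = 1
u_2(R vs B) = 0
u_2(S vs B) = 3
max payoff 8 at {P}

P2 best: {P}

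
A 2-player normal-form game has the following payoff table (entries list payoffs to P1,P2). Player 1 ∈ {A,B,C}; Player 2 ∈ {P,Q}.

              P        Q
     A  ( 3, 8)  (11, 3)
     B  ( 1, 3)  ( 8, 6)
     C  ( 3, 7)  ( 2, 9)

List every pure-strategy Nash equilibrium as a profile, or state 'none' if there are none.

NE set: (A,P)

(A,P): NE
(A,Q): not NE [P2→P gives 8>3]
(B,P): not NE [P1→C gives 3>1; P2→Q gives 6>3]
(B,Q): not NE [P1→A gives 11>8]
(C,P): not NE [P2→Q gives 9>7]
(C,Q): not NE [P1→A gives 11>2]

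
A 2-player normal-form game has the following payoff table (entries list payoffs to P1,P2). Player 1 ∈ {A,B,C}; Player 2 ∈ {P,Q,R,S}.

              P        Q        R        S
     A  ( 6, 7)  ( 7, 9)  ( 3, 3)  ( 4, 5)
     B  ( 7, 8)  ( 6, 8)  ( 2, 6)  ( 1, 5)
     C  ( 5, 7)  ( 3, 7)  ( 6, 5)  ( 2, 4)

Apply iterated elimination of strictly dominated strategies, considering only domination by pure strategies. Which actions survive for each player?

P2 drop R (P beats it: A:7>3 B:8>6 C:7>5)
P1 drop C (A beats it: P:6>5 Q:7>3 S:4>2)
P2 drop S (P beats it: A:7>5 B:8>5)
P1→{A,B} P2→{P,Q}

Survivors P1:{A,B} P2:{P,Q}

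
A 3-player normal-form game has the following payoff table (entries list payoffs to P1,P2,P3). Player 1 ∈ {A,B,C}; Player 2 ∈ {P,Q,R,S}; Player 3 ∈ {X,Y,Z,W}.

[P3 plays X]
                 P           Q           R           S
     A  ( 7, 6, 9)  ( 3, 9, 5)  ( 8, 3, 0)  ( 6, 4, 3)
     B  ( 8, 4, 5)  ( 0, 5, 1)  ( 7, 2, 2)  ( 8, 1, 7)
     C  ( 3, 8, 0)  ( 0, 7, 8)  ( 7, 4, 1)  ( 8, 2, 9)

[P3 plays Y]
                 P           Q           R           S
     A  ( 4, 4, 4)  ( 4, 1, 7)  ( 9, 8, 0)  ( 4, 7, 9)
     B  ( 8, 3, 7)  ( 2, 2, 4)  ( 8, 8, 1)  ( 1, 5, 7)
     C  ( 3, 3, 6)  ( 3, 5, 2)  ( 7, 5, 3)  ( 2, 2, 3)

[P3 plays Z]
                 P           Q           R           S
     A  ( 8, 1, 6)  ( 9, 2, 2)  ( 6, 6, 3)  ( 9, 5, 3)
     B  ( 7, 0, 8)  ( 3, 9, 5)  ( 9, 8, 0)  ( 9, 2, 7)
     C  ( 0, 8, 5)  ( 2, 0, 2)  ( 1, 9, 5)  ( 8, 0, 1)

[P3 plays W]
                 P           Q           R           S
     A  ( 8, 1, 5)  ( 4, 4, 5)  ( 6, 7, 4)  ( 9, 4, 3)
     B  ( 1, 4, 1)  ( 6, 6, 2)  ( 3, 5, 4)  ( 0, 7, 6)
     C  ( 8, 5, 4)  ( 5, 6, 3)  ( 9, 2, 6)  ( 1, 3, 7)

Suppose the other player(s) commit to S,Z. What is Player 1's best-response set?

u_1(A vs S,Z) = 9
u_1(B vs S,Z) = 9
u_1(C vs S,Z) = 8
max payoff 9 at {A,B}

BR_1 = {A,B}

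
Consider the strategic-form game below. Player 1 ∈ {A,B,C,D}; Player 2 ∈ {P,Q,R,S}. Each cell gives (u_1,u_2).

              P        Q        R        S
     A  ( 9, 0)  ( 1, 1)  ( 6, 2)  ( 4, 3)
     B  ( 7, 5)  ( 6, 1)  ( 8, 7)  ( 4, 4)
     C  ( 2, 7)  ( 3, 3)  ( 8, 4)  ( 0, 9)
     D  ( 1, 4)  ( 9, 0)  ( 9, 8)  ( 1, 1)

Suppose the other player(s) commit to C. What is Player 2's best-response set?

u_2(P vs C) = 7
u_2(Q vs C) = 3
u_2(R vs C) = 4
u_2(S vs C) = 9
max payoff 9 at {S}

argmax u_2 = {S}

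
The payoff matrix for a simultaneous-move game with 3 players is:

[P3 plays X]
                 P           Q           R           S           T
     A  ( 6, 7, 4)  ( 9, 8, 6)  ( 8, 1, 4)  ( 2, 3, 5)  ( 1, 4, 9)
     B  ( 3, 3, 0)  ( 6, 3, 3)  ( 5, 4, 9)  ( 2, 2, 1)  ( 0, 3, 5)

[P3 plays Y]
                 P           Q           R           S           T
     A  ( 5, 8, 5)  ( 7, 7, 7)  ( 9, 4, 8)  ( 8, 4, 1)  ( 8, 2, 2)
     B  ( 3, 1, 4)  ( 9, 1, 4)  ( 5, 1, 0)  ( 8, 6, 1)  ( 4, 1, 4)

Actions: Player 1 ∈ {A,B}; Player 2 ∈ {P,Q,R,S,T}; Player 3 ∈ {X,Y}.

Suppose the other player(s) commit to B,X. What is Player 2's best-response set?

BR_2 = {R}

u_2(P vs B,X) = 3
u_2(Q vs B,X) = 3
u_2(R vs B,X) = 4
u_2(S vs B,X) = 2
u_2(T vs B,X) = 3
max payoff 4 at {R}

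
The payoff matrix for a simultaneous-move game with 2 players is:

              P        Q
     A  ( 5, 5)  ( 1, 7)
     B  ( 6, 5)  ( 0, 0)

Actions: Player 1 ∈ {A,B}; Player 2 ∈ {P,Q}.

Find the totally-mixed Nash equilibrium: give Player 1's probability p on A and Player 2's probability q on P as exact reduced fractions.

P1 indiff ⇒ q·5+(1-q)·1 = q·6+(1-q)·0 ⇒ q(-1) = (1-q)(-1) ⇒ q = 1/2
P2 indiff ⇒ p·5+(1-p)·5 = p·7+(1-p)·0 ⇒ p(-2) = (1-p)(-5) ⇒ p = 5/7

(p,q) = (5/7, 1/2)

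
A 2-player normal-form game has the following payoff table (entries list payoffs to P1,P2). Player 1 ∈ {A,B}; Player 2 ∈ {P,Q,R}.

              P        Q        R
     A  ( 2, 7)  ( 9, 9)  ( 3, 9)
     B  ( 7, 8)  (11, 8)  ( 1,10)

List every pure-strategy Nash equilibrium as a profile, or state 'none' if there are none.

NE set: (A,R)

(A,P): not NE [P1→B gives 7>2; P2→R gives 9>7]
(A,Q): not NE [P1→B gives 11>9]
(A,R): NE
(B,P): not NE [P2→R gives 10>8]
(B,Q): not NE [P2→R gives 10>8]
(B,R): not NE [P1→A gives 3>1]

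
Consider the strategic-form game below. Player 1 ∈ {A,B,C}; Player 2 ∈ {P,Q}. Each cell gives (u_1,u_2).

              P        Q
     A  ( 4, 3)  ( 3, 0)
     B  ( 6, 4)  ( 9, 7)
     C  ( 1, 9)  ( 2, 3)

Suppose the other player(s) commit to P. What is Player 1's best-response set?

u_1(A vs P) = 4
u_1(B vs P) = 6
u_1(C vs P) = 1
max payoff 6 at {B}

P1 best: {B}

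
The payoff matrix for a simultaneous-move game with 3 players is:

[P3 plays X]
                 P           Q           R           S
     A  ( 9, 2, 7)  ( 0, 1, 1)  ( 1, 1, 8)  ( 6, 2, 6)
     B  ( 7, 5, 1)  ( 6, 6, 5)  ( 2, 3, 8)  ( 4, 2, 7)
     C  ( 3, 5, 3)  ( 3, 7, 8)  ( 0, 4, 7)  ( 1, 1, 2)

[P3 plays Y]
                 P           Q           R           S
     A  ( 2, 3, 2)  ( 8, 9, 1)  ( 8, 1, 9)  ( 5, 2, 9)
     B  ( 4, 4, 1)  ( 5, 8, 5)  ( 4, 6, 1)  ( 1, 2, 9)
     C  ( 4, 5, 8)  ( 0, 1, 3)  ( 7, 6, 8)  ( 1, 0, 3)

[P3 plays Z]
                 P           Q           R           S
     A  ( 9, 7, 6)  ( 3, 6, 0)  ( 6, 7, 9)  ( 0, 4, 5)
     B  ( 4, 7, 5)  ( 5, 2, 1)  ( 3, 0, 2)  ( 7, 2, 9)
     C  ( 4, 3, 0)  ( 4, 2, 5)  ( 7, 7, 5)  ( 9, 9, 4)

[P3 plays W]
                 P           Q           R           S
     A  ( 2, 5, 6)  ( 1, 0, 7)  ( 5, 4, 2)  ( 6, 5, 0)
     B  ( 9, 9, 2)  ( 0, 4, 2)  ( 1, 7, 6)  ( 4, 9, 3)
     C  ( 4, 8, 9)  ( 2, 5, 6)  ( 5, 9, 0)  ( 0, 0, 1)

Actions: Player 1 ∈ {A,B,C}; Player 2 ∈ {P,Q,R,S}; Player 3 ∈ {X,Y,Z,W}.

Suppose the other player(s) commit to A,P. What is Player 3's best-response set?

u_3(X vs A,P) = 7
u_3(Y vs A,P) = 2
u_3(Z vs A,P) = 6
u_3(W vs A,P) = 6
max payoff 7 at {X}

argmax u_3 = {X}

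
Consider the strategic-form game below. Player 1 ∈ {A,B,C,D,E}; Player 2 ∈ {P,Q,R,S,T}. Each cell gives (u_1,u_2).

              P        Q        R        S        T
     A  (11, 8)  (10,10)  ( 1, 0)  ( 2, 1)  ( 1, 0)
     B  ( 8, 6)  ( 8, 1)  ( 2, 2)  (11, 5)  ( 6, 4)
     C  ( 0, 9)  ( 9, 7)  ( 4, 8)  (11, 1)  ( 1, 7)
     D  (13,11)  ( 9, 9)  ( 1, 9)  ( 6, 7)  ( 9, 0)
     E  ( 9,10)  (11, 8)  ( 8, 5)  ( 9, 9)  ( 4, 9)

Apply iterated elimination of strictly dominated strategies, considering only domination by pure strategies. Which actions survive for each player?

P2 drop R (P beats it: A:8>0 B:6>2 C:9>8 D:11>9 E:10>5)
P2 drop S (P beats it: A:8>1 B:6>5 C:9>1 D:11>7 E:10>9)
P1 drop B (D beats it: P:13>8 Q:9>8 T:9>6)
P1 drop C (E beats it: P:9>0 Q:11>9 T:4>1)
P2 drop T (P beats it: A:8>0 D:11>0 E:10>9)
P1→{A,D,E} P2→{P,Q}

IESDS → P1:{A,D,E} P2:{P,Q}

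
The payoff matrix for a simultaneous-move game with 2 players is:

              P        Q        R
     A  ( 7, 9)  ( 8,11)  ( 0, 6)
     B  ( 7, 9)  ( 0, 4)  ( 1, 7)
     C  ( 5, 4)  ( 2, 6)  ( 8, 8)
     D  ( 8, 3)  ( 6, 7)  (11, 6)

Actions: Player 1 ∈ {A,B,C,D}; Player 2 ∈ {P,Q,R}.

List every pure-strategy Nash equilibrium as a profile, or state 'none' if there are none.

NE set: (A,Q)

(A,P): not NE [P1→D gives 8>7; P2→Q gives 11>9]
(A,Q): NE
(A,R): not NE [P1→D gives 11>0; P2→Q gives 11>6]
(B,P): not NE [P1→D gives 8>7]
(B,Q): not NE [P1→A gives 8>0; P2→P gives 9>4]
(B,R): not NE [P1→D gives 11>1; P2→P gives 9>7]
(C,P): not NE [P1→D gives 8>5; P2→R gives 8>4]
(C,Q): not NE [P1→A gives 8>2; P2→R gives 8>6]
(C,R): not NE [P1→D gives 11>8]
(D,P): not NE [P2→Q gives 7>3]
(D,Q): not NE [P1→A gives 8>6]
(D,R): not NE [P2→Q gives 7>6]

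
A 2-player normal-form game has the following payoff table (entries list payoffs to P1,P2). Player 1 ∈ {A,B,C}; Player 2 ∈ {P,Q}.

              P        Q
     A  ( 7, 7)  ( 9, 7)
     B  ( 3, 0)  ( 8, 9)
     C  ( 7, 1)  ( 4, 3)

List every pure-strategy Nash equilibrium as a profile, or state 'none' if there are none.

(A,P): NE
(A,Q): NE
(B,P): not NE [P1→C gives 7>3; P2→Q gives 9>0]
(B,Q): not NE [P1→A gives 9>8]
(C,P): not NE [P2→Q gives 3>1]
(C,Q): not NE [P1→A gives 9>4]

Nash profiles: (A,P), (A,Q)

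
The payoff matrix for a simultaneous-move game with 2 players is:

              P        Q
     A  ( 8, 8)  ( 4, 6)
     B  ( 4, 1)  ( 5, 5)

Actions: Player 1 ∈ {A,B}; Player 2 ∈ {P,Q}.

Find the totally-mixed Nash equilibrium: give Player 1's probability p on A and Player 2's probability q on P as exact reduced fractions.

P1 indiff ⇒ q·8+(1-q)·4 = q·4+(1-q)·5 ⇒ q(4) = (1-q)(1) ⇒ q = 1/5
P2 indiff ⇒ p·8+(1-p)·1 = p·6+(1-p)·5 ⇒ p(2) = (1-p)(4) ⇒ p = 2/3

p=2/3, q=1/5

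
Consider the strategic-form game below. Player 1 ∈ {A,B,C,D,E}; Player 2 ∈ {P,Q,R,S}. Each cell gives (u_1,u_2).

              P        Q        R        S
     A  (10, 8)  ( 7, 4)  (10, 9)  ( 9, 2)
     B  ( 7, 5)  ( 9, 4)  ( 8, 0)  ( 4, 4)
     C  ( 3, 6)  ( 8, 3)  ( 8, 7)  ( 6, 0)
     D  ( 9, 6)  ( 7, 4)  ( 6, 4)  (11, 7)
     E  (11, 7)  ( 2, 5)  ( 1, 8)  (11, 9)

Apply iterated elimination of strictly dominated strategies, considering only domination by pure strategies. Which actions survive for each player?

IESDS → P1:{A,D,E} P2:{P,R,S}

P2 drop Q (P beats it: A:8>4 B:5>4 C:6>3 D:6>4 E:7>5)
P1 drop B (A beats it: P:10>7 R:10>8 S:9>4)
P1 drop C (A beats it: P:10>3 R:10>8 S:9>6)
P1→{A,D,E} P2→{P,R,S}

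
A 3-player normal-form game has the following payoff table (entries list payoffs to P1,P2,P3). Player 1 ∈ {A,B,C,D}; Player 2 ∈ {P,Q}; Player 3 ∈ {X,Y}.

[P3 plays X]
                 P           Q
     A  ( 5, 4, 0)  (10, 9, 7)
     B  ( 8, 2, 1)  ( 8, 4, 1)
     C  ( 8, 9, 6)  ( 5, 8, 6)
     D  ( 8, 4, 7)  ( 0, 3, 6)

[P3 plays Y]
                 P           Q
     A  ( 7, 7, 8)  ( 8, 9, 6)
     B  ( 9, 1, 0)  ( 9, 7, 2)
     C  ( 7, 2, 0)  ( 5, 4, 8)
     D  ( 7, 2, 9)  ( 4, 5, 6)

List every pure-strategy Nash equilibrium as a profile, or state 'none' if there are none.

(A,P,X): not NE [P1→D gives 8>5; P2→Q gives 9>4; P3→Y gives 8>0]
(A,P,Y): not NE [P1→B gives 9>7; P2→Q gives 9>7]
(A,Q,X): NE
(A,Q,Y): not NE [P1→B gives 9>8; P3→X gives 7>6]
(B,P,X): not NE [P2→Q gives 4>2]
(B,P,Y): not NE [P2→Q gives 7>1; P3→X gives 1>0]
(B,Q,X): not NE [P1→A gives 10>8; P3→Y gives 2>1]
(B,Q,Y): NE
(C,P,X): NE
(C,P,Y): not NE [P1→B gives 9>7; P2→Q gives 4>2; P3→X gives 6>0]
(C,Q,X): not NE [P1→A gives 10>5; P2→P gives 9>8; P3→Y gives 8>6]
(C,Q,Y): not NE [P1→B gives 9>5]
(D,P,X): not NE [P3→Y gives 9>7]
(D,P,Y): not NE [P1→B gives 9>7; P2→Q gives 5>2]
(D,Q,X): not NE [P1→A gives 10>0; P2→P gives 4>3]
(D,Q,Y): not NE [P1→B gives 9>4]

Nash profiles: (A,Q,X), (B,Q,Y), (C,P,X)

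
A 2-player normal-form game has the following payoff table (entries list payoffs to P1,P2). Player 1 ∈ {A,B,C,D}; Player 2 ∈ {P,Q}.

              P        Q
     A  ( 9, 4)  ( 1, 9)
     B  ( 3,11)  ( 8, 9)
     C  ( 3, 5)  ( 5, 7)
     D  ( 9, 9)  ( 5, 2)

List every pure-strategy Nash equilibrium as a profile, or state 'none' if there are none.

PSNE = {(D,P)}

(A,P): not NE [P2→Q gives 9>4]
(A,Q): not NE [P1→B gives 8>1]
(B,P): not NE [P1→D gives 9>3]
(B,Q): not NE [P2→P gives 11>9]
(C,P): not NE [P1→D gives 9>3; P2→Q gives 7>5]
(C,Q): not NE [P1→B gives 8>5]
(D,P): NE
(D,Q): not NE [P1→B gives 8>5; P2→P gives 9>2]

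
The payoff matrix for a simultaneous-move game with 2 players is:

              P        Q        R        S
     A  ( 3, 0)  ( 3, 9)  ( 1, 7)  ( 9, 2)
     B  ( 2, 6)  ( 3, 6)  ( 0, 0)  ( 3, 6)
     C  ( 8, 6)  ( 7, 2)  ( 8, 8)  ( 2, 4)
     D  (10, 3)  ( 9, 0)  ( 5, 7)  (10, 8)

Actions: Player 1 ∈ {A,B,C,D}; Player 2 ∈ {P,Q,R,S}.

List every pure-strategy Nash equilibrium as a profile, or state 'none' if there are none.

(A,P): not NE [P1→D gives 10>3; P2→Q gives 9>0]
(A,Q): not NE [P1→D gives 9>3]
(A,R): not NE [P1→C gives 8>1; P2→Q gives 9>7]
(A,S): not NE [P1→D gives 10>9; P2→Q gives 9>2]
(B,P): not NE [P1→D gives 10>2]
(B,Q): not NE [P1→D gives 9>3]
(B,R): not NE [P1→C gives 8>0; P2→S gives 6>0]
(B,S): not NE [P1→D gives 10>3]
(C,P): not NE [P1→D gives 10>8; P2→R gives 8>6]
(C,Q): not NE [P1→D gives 9>7; P2→R gives 8>2]
(C,R): NE
(C,S): not NE [P1→D gives 10>2; P2→R gives 8>4]
(D,P): not NE [P2→S gives 8>3]
(D,Q): not NE [P2→S gives 8>0]
(D,R): not NE [P1→C gives 8>5; P2→S gives 8>7]
(D,S): NE

PSNE = {(C,R), (D,S)}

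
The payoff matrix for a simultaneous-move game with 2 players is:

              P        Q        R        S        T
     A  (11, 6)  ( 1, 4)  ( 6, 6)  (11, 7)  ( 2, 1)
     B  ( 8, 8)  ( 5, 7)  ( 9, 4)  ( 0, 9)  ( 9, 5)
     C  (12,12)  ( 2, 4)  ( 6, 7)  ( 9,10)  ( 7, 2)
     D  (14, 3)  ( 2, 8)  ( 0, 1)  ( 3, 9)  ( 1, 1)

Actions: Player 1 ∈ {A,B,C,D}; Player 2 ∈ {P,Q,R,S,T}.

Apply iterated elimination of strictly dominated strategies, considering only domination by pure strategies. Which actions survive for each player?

P2 drop Q (S beats it: A:7>4 B:9>7 C:10>4 D:9>8)
P2 drop R (S beats it: A:7>6 B:9>4 C:10>7 D:9>1)
P2 drop T (P beats it: A:6>1 B:8>5 C:12>2 D:3>1)
P1 drop B (A beats it: P:11>8 S:11>0)
P1→{A,C,D} P2→{P,S}

Remaining: P1:{A,C,D} P2:{P,S}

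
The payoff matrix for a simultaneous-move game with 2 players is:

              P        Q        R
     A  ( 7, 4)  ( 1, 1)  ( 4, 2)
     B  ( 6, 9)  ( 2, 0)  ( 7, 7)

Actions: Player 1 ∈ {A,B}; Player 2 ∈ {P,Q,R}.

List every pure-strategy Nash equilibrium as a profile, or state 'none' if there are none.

(A,P): NE
(A,Q): not NE [P1→B gives 2>1; P2→P gives 4>1]
(A,R): not NE [P1→B gives 7>4; P2→P gives 4>2]
(B,P): not NE [P1→A gives 7>6]
(B,Q): not NE [P2→P gives 9>0]
(B,R): not NE [P2→P gives 9>7]

Nash profiles: (A,P)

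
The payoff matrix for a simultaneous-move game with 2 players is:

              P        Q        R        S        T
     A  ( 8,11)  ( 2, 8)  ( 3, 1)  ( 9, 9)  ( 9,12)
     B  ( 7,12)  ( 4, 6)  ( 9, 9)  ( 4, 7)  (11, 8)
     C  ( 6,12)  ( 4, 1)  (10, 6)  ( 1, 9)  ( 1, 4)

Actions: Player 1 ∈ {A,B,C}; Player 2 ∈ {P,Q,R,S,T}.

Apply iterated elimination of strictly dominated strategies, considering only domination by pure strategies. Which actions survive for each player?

Survivors P1:{A,B} P2:{P,T}

P2 drop Q (P beats it: A:11>8 B:12>6 C:12>1)
P2 drop R (P beats it: A:11>1 B:12>9 C:12>6)
P1 drop C (A beats it: P:8>6 S:9>1 T:9>1)
P2 drop S (P beats it: A:11>9 B:12>7)
P1→{A,B} P2→{P,T}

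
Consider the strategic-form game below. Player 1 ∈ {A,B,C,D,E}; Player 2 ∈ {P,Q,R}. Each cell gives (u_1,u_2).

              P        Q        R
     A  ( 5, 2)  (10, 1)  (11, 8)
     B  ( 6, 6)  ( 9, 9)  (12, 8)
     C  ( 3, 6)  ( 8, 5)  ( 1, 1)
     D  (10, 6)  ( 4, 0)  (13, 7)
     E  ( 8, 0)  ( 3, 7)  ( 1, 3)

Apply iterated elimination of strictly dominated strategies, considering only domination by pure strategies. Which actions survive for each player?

Survivors P1:{A,B,D} P2:{Q,R}

P1 drop C (A beats it: P:5>3 Q:10>8 R:11>1)
P1 drop E (D beats it: P:10>8 Q:4>3 R:13>1)
P2 drop P (R beats it: A:8>2 B:8>6 D:7>6)
P1→{A,B,D} P2→{Q,R}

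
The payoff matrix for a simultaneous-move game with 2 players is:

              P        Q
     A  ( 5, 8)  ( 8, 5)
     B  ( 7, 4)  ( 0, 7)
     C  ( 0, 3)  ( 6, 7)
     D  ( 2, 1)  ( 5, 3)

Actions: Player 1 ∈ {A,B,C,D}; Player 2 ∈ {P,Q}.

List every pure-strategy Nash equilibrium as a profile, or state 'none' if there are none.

(A,P): not NE [P1→B gives 7>5]
(A,Q): not NE [P2→P gives 8>5]
(B,P): not NE [P2→Q gives 7>4]
(B,Q): not NE [P1→A gives 8>0]
(C,P): not NE [P1→B gives 7>0; P2→Q gives 7>3]
(C,Q): not NE [P1→A gives 8>6]
(D,P): not NE [P1→B gives 7>2; P2→Q gives 3>1]
(D,Q): not NE [P1→A gives 8>5]

No pure NE.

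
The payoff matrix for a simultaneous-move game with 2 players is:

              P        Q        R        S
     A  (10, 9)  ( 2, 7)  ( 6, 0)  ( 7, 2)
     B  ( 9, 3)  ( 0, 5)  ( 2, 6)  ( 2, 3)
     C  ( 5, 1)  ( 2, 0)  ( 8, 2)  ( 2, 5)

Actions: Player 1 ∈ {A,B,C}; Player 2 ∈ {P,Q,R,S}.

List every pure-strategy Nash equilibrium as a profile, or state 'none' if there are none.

(A,P): NE
(A,Q): not NE [P2→P gives 9>7]
(A,R): not NE [P1→C gives 8>6; P2→P gives 9>0]
(A,S): not NE [P2→P gives 9>2]
(B,P): not NE [P1→A gives 10>9; P2→R gives 6>3]
(B,Q): not NE [P1→C gives 2>0; P2→R gives 6>5]
(B,R): not NE [P1→C gives 8>2]
(B,S): not NE [P1→A gives 7>2; P2→R gives 6>3]
(C,P): not NE [P1→A gives 10>5; P2→S gives 5>1]
(C,Q): not NE [P2→S gives 5>0]
(C,R): not NE [P2→S gives 5>2]
(C,S): not NE [P1→A gives 7>2]

Nash profiles: (A,P)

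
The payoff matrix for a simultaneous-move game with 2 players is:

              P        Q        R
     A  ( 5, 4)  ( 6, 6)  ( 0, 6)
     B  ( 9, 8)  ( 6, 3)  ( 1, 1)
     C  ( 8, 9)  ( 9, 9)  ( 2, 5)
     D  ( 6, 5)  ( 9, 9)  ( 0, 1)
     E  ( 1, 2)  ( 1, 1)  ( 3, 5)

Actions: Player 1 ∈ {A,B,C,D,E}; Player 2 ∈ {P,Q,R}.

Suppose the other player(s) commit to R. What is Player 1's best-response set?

u_1(A vs R) = 0
u_1(B vs R) = 1
u_1(C vs R) = 2
u_1(D vs R) = 0
u_1(E vs R) = 3
max payoff 3 at {E}

BR_1 = {E}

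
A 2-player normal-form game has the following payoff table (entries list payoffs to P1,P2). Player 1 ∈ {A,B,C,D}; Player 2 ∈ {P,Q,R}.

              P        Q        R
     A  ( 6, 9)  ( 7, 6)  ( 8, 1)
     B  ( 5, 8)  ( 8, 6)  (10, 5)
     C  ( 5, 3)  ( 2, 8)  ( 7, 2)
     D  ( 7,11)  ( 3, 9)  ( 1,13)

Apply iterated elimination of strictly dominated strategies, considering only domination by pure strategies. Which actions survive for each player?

Survivors P1:{A,B,D} P2:{P,R}

P1 drop C (A beats it: P:6>5 Q:7>2 R:8>7)
P2 drop Q (P beats it: A:9>6 B:8>6 D:11>9)
P1→{A,B,D} P2→{P,R}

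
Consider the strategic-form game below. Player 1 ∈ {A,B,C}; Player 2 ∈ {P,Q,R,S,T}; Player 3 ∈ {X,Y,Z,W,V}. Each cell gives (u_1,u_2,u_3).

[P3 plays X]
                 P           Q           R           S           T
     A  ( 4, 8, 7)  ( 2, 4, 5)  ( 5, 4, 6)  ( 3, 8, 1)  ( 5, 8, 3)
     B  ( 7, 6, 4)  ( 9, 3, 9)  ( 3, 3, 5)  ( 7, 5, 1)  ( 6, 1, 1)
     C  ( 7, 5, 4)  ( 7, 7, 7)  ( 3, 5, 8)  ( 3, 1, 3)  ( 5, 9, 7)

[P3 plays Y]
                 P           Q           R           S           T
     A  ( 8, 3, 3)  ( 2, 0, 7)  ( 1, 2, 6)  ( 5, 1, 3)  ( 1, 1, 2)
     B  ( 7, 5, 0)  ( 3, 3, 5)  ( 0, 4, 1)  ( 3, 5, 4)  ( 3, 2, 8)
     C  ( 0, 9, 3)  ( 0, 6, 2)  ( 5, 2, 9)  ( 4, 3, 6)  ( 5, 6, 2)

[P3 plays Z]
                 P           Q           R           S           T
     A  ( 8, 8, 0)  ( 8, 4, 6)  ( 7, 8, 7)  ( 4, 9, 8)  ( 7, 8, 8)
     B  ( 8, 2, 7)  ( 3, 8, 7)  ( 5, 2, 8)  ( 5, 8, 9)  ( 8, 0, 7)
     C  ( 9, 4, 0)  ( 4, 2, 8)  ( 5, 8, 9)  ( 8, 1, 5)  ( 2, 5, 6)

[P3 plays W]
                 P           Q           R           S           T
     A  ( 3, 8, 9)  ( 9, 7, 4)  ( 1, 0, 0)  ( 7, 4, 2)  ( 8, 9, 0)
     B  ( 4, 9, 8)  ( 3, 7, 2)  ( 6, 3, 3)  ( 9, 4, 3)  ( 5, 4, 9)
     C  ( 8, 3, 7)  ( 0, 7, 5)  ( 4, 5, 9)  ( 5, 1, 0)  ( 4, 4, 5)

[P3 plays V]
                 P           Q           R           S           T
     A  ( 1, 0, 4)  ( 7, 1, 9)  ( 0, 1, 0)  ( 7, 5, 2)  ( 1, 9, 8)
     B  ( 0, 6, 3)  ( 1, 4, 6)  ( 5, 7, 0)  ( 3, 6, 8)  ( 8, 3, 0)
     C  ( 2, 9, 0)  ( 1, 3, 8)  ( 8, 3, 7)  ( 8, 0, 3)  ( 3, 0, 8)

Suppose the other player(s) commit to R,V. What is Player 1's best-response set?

u_1(A vs R,V) = 0
u_1(B vs R,V) = 5
u_1(C vs R,V) = 8
max payoff 8 at {C}

P1 best: {C}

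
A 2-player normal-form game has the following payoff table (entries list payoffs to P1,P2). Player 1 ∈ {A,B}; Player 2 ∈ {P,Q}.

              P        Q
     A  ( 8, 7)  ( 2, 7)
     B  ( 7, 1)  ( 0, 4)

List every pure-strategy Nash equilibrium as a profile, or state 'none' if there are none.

Nash profiles: (A,P), (A,Q)

(A,P): NE
(A,Q): NE
(B,P): not NE [P1→A gives 8>7; P2→Q gives 4>1]
(B,Q): not NE [P1→A gives 2>0]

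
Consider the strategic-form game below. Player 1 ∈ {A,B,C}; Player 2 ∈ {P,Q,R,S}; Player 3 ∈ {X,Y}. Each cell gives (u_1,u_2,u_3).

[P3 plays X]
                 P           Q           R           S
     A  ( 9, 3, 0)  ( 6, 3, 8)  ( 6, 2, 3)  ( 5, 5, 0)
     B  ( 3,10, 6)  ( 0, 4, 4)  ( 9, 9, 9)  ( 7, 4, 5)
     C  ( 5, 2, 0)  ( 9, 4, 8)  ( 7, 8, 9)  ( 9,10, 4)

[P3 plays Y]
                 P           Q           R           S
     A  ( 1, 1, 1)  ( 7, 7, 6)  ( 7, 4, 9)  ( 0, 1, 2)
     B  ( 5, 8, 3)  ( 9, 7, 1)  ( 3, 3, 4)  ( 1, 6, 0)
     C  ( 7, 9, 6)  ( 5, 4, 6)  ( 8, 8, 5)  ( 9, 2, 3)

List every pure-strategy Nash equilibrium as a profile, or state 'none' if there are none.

PSNE = {(C,P,Y), (C,S,X)}

(A,P,X): not NE [P2→S gives 5>3; P3→Y gives 1>0]
(A,P,Y): not NE [P1→C gives 7>1; P2→Q gives 7>1]
(A,Q,X): not NE [P1→C gives 9>6; P2→S gives 5>3]
(A,Q,Y): not NE [P1→B gives 9>7; P3→X gives 8>6]
(A,R,X): not NE [P1→B gives 9>6; P2→S gives 5>2; P3→Y gives 9>3]
(A,R,Y): not NE [P1→C gives 8>7; P2→Q gives 7>4]
(A,S,X): not NE [P1→C gives 9>5; P3→Y gives 2>0]
(A,S,Y): not NE [P1→C gives 9>0; P2→Q gives 7>1]
(B,P,X): not NE [P1→A gives 9>3]
(B,P,Y): not NE [P1→C gives 7>5; P3→X gives 6>3]
(B,Q,X): not NE [P1→C gives 9>0; P2→P gives 10>4]
(B,Q,Y): not NE [P2→P gives 8>7; P3→X gives 4>1]
(B,R,X): not NE [P2→P gives 10>9]
(B,R,Y): not NE [P1→C gives 8>3; P2→P gives 8>3; P3→X gives 9>4]
(B,S,X): not NE [P1→C gives 9>7; P2→P gives 10>4]
(B,S,Y): not NE [P1→C gives 9>1; P2→P gives 8>6; P3→X gives 5>0]
(C,P,X): not NE [P1→A gives 9>5; P2→S gives 10>2; P3→Y gives 6>0]
(C,P,Y): NE
(C,Q,X): not NE [P2→S gives 10>4]
(C,Q,Y): not NE [P1→B gives 9>5; P2→P gives 9>4; P3→X gives 8>6]
(C,R,X): not NE [P1→B gives 9>7; P2→S gives 10>8]
(C,R,Y): not NE [P2→P gives 9>8; P3→X gives 9>5]
(C,S,X): NE
(C,S,Y): not NE [P2→P gives 9>2; P3→X gives 4>3]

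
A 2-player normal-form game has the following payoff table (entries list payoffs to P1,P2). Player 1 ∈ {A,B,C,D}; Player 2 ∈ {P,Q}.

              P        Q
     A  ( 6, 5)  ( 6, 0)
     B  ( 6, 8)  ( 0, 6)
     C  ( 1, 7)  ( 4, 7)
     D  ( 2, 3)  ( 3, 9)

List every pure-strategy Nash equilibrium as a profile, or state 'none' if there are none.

NE set: (A,P), (B,P)

(A,P): NE
(A,Q): not NE [P2→P gives 5>0]
(B,P): NE
(B,Q): not NE [P1→A gives 6>0; P2→P gives 8>6]
(C,P): not NE [P1→B gives 6>1]
(C,Q): not NE [P1→A gives 6>4]
(D,P): not NE [P1→B gives 6>2; P2→Q gives 9>3]
(D,Q): not NE [P1→A gives 6>3]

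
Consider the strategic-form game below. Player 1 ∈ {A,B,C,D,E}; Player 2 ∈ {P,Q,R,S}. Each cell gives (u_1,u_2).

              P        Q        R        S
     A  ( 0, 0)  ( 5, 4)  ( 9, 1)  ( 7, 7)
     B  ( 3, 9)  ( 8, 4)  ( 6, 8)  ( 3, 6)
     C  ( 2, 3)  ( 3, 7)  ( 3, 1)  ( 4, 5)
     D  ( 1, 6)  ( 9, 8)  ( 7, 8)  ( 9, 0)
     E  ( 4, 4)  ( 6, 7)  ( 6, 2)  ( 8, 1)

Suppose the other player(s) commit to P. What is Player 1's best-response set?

P1 best: {E}

u_1(A vs P) = 0
u_1(B vs P) = 3
u_1(C vs P) = 2
u_1(D vs P) = 1
u_1(E vs P) = 4
max payoff 4 at {E}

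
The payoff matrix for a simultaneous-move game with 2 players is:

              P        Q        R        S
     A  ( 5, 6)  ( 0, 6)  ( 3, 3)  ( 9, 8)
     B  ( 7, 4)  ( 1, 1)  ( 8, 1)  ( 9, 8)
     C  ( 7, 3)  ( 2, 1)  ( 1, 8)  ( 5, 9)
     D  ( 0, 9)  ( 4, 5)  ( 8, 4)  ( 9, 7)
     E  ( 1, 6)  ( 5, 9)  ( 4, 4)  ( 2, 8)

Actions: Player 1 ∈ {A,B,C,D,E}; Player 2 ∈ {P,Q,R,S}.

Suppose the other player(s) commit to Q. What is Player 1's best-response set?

P1 best: {E}

u_1(A vs Q) = 0
u_1(B vs Q) = 1
u_1(C vs Q) = 2
u_1(D vs Q) = 4
u_1(E vs Q) = 5
max payoff 5 at {E}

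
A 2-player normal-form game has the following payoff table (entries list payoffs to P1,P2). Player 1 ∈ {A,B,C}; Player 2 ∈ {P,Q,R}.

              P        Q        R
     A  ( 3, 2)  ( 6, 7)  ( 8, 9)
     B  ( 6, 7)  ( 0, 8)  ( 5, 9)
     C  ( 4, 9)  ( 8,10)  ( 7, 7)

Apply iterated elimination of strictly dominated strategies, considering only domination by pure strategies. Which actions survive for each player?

IESDS → P1:{A,C} P2:{Q,R}

P2 drop P (Q beats it: A:7>2 B:8>7 C:10>9)
P1 drop B (A beats it: Q:6>0 R:8>5)
P1→{A,C} P2→{Q,R}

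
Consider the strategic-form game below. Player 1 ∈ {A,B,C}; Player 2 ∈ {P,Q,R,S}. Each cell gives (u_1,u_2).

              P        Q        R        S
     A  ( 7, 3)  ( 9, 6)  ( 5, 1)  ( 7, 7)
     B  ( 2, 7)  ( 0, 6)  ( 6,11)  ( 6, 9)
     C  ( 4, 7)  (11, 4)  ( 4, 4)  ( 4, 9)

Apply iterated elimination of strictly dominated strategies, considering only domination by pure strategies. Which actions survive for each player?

P2 drop P (S beats it: A:7>3 B:9>7 C:9>7)
P2 drop Q (S beats it: A:7>6 B:9>6 C:9>4)
P1 drop C (A beats it: R:5>4 S:7>4)
P1→{A,B} P2→{R,S}

Remaining: P1:{A,B} P2:{R,S}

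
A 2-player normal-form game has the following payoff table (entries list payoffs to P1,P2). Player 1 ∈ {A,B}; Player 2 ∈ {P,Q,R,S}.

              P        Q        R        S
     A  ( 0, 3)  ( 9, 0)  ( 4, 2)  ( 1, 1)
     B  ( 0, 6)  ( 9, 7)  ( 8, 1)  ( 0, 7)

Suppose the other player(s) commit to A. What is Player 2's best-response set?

P2 best: {P}

u_2(P vs A) = 3
u_2(Q vs A) = 0
u_2(R vs A) = 2
u_2(S vs A) = 1
max payoff 3 at {P}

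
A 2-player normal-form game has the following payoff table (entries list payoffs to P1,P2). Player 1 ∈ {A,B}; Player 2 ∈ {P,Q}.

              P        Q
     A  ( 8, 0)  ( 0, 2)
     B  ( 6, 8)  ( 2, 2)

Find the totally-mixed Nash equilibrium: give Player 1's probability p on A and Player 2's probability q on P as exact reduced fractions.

p=3/4, q=1/2

P1 indiff ⇒ q·8+(1-q)·0 = q·6+(1-q)·2 ⇒ q(2) = (1-q)(2) ⇒ q = 1/2
P2 indiff ⇒ p·0+(1-p)·8 = p·2+(1-p)·2 ⇒ p(-2) = (1-p)(-6) ⇒ p = 3/4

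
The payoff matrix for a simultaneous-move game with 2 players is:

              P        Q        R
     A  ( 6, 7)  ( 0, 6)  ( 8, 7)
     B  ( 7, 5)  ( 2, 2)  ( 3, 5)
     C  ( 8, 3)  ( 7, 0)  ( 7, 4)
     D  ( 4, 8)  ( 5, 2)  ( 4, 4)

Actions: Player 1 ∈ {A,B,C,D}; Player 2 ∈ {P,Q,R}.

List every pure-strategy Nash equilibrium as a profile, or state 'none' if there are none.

PSNE = {(A,R)}

(A,P): not NE [P1→C gives 8>6]
(A,Q): not NE [P1→C gives 7>0; P2→R gives 7>6]
(A,R): NE
(B,P): not NE [P1→C gives 8>7]
(B,Q): not NE [P1→C gives 7>2; P2→R gives 5>2]
(B,R): not NE [P1→A gives 8>3]
(C,P): not NE [P2→R gives 4>3]
(C,Q): not NE [P2→R gives 4>0]
(C,R): not NE [P1→A gives 8>7]
(D,P): not NE [P1→C gives 8>4]
(D,Q): not NE [P1→C gives 7>5; P2→P gives 8>2]
(D,R): not NE [P1→A gives 8>4; P2→P gives 8>4]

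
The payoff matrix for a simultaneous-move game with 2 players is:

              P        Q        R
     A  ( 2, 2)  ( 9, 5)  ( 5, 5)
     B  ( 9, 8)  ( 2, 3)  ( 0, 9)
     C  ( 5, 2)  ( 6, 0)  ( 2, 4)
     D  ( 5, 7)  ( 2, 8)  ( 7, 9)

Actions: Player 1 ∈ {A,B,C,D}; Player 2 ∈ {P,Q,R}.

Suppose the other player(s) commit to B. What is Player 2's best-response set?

u_2(P vs B) = 8
u_2(Q vs B) = 3
u_2(R vs B) = 9
max payoff 9 at {R}

argmax u_2 = {R}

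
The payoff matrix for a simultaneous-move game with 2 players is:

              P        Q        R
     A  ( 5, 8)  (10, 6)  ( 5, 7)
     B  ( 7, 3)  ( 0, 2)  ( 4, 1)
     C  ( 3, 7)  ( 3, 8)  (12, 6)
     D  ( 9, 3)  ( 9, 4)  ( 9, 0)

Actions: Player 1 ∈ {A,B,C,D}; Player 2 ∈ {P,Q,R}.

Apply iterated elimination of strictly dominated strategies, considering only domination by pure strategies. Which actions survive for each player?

P1 drop B (D beats it: P:9>7 Q:9>0 R:9>4)
P2 drop R (P beats it: A:8>7 C:7>6 D:3>0)
P1 drop C (A beats it: P:5>3 Q:10>3)
P1→{A,D} P2→{P,Q}

IESDS → P1:{A,D} P2:{P,Q}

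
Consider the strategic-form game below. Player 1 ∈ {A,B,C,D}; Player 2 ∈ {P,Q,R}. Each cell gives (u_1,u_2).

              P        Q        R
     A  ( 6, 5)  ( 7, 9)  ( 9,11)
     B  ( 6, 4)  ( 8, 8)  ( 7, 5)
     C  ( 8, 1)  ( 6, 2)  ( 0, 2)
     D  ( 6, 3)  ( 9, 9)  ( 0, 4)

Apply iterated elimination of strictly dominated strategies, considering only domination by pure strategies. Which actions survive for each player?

IESDS → P1:{A,B,D} P2:{Q,R}

P2 drop P (Q beats it: A:9>5 B:8>4 C:2>1 D:9>3)
P1 drop C (A beats it: Q:7>6 R:9>0)
P1→{A,B,D} P2→{Q,R}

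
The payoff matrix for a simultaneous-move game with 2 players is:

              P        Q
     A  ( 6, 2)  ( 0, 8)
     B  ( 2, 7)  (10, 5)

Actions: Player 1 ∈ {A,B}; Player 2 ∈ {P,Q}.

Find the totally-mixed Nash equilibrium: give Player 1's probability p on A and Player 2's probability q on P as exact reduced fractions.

p=1/4, q=5/7

P1 indiff ⇒ q·6+(1-q)·0 = q·2+(1-q)·10 ⇒ q(4) = (1-q)(10) ⇒ q = 5/7
P2 indiff ⇒ p·2+(1-p)·7 = p·8+(1-p)·5 ⇒ p(-6) = (1-p)(-2) ⇒ p = 1/4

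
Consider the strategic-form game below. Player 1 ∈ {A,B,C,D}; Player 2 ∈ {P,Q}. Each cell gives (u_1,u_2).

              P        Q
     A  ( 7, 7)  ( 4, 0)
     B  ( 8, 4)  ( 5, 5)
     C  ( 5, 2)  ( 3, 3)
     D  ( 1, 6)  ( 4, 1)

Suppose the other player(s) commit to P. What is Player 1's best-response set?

BR_1 = {B}

u_1(A vs P) = 7
u_1(B vs P) = 8
u_1(C vs P) = 5
u_1(D vs P) = 1
max payoff 8 at {B}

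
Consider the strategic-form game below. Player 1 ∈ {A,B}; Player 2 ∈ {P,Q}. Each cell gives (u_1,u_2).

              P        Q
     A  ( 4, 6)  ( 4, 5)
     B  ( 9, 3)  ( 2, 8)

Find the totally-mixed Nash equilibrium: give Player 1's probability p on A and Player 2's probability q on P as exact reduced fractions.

P1 mixes 5/6 on A; P2 mixes 2/7 on P

P1 indiff ⇒ q·4+(1-q)·4 = q·9+(1-q)·2 ⇒ q(-5) = (1-q)(-2) ⇒ q = 2/7
P2 indiff ⇒ p·6+(1-p)·3 = p·5+(1-p)·8 ⇒ p(1) = (1-p)(5) ⇒ p = 5/6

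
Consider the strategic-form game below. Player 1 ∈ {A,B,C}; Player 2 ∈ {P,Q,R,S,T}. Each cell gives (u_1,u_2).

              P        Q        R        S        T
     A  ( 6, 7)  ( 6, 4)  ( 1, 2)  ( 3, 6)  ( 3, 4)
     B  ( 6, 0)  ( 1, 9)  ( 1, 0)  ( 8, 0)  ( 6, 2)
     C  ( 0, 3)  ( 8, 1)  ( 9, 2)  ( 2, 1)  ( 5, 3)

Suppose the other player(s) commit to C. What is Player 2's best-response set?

argmax u_2 = {P,T}

u_2(P vs C) = 3
u_2(Q vs C) = 1
u_2(R vs C) = 2
u_2(S vs C) = 1
u_2(T vs C) = 3
max payoff 3 at {P,T}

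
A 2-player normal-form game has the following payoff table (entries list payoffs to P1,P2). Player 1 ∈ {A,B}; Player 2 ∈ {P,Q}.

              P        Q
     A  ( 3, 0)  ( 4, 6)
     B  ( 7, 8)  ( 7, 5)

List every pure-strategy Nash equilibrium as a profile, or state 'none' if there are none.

(A,P): not NE [P1→B gives 7>3; P2→Q gives 6>0]
(A,Q): not NE [P1→B gives 7>4]
(B,P): NE
(B,Q): not NE [P2→P gives 8>5]

Nash profiles: (B,P)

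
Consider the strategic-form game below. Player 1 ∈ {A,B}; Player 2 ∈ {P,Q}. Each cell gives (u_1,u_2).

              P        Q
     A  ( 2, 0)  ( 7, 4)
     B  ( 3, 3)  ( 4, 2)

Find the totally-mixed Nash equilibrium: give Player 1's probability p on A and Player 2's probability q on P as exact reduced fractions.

P1 indiff ⇒ q·2+(1-q)·7 = q·3+(1-q)·4 ⇒ q(-1) = (1-q)(-3) ⇒ q = 3/4
P2 indiff ⇒ p·0+(1-p)·3 = p·4+(1-p)·2 ⇒ p(-4) = (1-p)(-1) ⇒ p = 1/5

(p,q) = (1/5, 3/4)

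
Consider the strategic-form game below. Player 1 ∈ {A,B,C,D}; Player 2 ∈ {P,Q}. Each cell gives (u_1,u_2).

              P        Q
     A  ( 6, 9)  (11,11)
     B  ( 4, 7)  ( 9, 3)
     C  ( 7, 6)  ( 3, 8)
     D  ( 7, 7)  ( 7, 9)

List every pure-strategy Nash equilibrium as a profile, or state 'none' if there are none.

(A,P): not NE [P1→D gives 7>6; P2→Q gives 11>9]
(A,Q): NE
(B,P): not NE [P1→D gives 7>4]
(B,Q): not NE [P1→A gives 11>9; P2→P gives 7>3]
(C,P): not NE [P2→Q gives 8>6]
(C,Q): not NE [P1→A gives 11>3]
(D,P): not NE [P2→Q gives 9>7]
(D,Q): not NE [P1→A gives 11>7]

NE set: (A,Q)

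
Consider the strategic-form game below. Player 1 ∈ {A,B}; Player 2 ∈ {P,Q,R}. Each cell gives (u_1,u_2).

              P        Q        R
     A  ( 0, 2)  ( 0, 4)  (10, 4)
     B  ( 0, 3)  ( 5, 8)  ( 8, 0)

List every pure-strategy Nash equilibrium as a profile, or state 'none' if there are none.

(A,P): not NE [P2→R gives 4>2]
(A,Q): not NE [P1→B gives 5>0]
(A,R): NE
(B,P): not NE [P2→Q gives 8>3]
(B,Q): NE
(B,R): not NE [P1→A gives 10>8; P2→Q gives 8>0]

PSNE = {(A,R), (B,Q)}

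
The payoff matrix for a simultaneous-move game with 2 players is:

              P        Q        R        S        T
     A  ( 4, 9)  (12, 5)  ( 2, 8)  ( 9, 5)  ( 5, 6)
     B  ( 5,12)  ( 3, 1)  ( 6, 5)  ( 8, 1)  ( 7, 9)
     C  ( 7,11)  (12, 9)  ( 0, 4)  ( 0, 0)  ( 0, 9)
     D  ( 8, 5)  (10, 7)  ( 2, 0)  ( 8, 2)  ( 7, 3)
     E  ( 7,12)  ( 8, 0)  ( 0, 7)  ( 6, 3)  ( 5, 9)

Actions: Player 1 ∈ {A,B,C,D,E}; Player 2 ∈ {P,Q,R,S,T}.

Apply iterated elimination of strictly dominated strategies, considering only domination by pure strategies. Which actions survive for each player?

Remaining: P1:{A,C,D} P2:{P,Q}

P1 drop E (D beats it: P:8>7 Q:10>8 R:2>0 S:8>6 T:7>5)
P2 drop R (P beats it: A:9>8 B:12>5 C:11>4 D:5>0)
P2 drop S (P beats it: A:9>5 B:12>1 C:11>0 D:5>2)
P2 drop T (P beats it: A:9>6 B:12>9 C:11>9 D:5>3)
P1 drop B (C beats it: P:7>5 Q:12>3)
P1→{A,C,D} P2→{P,Q}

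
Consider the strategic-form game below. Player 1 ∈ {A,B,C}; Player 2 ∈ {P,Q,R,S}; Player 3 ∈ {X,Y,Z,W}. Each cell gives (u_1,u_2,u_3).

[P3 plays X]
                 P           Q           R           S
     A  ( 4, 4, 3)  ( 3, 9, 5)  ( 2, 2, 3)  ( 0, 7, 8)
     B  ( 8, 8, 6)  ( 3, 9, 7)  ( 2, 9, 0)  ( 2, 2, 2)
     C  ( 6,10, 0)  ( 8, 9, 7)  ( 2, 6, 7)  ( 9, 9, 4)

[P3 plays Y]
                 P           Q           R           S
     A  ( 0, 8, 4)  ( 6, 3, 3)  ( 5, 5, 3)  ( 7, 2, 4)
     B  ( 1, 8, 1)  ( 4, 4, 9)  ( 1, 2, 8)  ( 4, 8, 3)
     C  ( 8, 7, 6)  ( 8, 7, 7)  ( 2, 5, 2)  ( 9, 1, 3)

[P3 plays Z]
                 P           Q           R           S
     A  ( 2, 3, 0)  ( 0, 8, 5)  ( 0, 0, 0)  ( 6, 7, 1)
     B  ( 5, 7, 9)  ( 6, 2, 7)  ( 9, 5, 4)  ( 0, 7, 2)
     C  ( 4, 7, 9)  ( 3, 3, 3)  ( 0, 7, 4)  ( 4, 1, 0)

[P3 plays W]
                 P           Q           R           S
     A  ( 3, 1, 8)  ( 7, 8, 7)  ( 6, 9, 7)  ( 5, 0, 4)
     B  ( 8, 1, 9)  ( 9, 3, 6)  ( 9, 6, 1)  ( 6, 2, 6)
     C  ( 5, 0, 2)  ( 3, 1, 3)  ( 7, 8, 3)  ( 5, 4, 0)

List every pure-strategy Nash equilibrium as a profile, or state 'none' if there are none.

(A,P,X): not NE [P1→B gives 8>4; P2→Q gives 9>4; P3→W gives 8>3]
(A,P,Y): not NE [P1→C gives 8>0; P3→W gives 8>4]
(A,P,Z): not NE [P1→B gives 5>2; P2→Q gives 8>3; P3→W gives 8>0]
(A,P,W): not NE [P1→B gives 8>3; P2→R gives 9>1]
(A,Q,X): not NE [P1→C gives 8>3; P3→W gives 7>5]
(A,Q,Y): not NE [P1→C gives 8>6; P2→P gives 8>3; P3→W gives 7>3]
(A,Q,Z): not NE [P1→B gives 6>0; P3→W gives 7>5]
(A,Q,W): not NE [P1→B gives 9>7; P2→R gives 9>8]
(A,R,X): not NE [P2→Q gives 9>2; P3→W gives 7>3]
(A,R,Y): not NE [P2→P gives 8>5; P3→W gives 7>3]
(A,R,Z): not NE [P1→B gives 9>0; P2→Q gives 8>0; P3→W gives 7>0]
(A,R,W): not NE [P1→B gives 9>6]
(A,S,X): not NE [P1→C gives 9>0; P2→Q gives 9>7]
(A,S,Y): not NE [P1→C gives 9>7; P2→P gives 8>2; P3→X gives 8>4]
(A,S,Z): not NE [P2→Q gives 8>7; P3→X gives 8>1]
(A,S,W): not NE [P1→B gives 6>5; P2→R gives 9>0; P3→X gives 8>4]
(B,P,X): not NE [P2→R gives 9>8; P3→W gives 9>6]
(B,P,Y): not NE [P1→C gives 8>1; P3→W gives 9>1]
(B,P,Z): NE
(B,P,W): not NE [P2→R gives 6>1]
(B,Q,X): not NE [P1→C gives 8>3; P3→Y gives 9>7]
(B,Q,Y): not NE [P1→C gives 8>4; P2→S gives 8>4]
(B,Q,Z): not NE [P2→S gives 7>2; P3→Y gives 9>7]
(B,Q,W): not NE [P2→R gives 6>3; P3→Y gives 9>6]
(B,R,X): not NE [P3→Y gives 8>0]
(B,R,Y): not NE [P1→A gives 5>1; P2→S gives 8>2]
(B,R,Z): not NE [P2→S gives 7>5; P3→Y gives 8>4]
(B,R,W): not NE [P3→Y gives 8>1]
(B,S,X): not NE [P1→C gives 9>2; P2→R gives 9>2; P3→W gives 6>2]
(B,S,Y): not NE [P1→C gives 9>4; P3→W gives 6>3]
(B,S,Z): not NE [P1→A gives 6>0; P3→W gives 6>2]
(B,S,W): not NE [P2→R gives 6>2]
(C,P,X): not NE [P1→B gives 8>6; P3→Z gives 9>0]
(C,P,Y): not NE [P3→Z gives 9>6]
(C,P,Z): not NE [P1→B gives 5>4]
(C,P,W): not NE [P1→B gives 8>5; P2→R gives 8>0; P3→Z gives 9>2]
(C,Q,X): not NE [P2→P gives 10>9]
(C,Q,Y): NE
(C,Q,Z): not NE [P1→B gives 6>3; P2→R gives 7>3; P3→Y gives 7>3]
(C,Q,W): not NE [P1→B gives 9>3; P2→R gives 8>1; P3→Y gives 7>3]
(C,R,X): not NE [P2→P gives 10>6]
(C,R,Y): not NE [P1→A gives 5>2; P2→Q gives 7>5; P3→X gives 7>2]
(C,R,Z): not NE [P1→B gives 9>0; P3→X gives 7>4]
(C,R,W): not NE [P1→B gives 9>7; P3→X gives 7>3]
(C,S,X): not NE [P2→P gives 10>9]
(C,S,Y): not NE [P2→Q gives 7>1; P3→X gives 4>3]
(C,S,Z): not NE [P1→A gives 6>4; P2→R gives 7>1; P3→X gives 4>0]
(C,S,W): not NE [P1→B gives 6>5; P2→R gives 8>4; P3→X gives 4>0]

Nash profiles: (B,P,Z), (C,Q,Y)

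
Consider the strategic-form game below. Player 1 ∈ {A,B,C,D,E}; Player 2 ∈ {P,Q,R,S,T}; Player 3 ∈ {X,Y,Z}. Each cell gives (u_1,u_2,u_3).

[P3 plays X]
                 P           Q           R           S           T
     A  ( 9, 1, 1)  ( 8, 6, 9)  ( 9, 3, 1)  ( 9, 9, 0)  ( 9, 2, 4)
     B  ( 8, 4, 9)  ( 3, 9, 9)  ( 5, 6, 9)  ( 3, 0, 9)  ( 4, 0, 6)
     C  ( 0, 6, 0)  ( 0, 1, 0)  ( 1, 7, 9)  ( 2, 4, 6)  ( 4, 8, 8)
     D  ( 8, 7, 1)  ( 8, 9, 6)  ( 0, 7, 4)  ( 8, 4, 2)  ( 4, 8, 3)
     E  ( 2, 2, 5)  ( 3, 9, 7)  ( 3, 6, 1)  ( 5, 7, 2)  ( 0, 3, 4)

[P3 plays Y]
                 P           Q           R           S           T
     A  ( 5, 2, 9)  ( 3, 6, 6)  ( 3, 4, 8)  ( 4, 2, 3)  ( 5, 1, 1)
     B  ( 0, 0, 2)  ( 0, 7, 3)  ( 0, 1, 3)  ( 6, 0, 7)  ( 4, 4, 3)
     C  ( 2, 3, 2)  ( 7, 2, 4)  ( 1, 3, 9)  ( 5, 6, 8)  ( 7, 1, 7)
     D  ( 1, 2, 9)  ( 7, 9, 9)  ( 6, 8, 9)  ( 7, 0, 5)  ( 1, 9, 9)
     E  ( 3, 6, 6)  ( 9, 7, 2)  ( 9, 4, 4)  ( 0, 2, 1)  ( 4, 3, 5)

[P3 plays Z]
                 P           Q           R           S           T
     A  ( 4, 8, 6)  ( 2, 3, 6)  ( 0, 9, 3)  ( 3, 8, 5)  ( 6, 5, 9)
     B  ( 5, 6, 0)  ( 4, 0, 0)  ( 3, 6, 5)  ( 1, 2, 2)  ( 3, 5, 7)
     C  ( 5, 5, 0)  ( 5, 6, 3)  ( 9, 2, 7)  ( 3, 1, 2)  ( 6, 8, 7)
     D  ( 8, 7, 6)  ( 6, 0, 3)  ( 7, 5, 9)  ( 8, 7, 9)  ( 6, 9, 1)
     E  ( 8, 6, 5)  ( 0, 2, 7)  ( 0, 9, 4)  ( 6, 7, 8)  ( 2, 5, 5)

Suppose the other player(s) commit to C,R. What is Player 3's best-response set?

P3 best: {X,Y}

u_3(X vs C,R) = 9
u_3(Y vs C,R) = 9
u_3(Z vs C,R) = 7
max payoff 9 at {X,Y}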